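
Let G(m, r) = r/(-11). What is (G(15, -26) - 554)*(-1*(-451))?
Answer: -248788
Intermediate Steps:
G(m, r) = -r/11 (G(m, r) = r*(-1/11) = -r/11)
(G(15, -26) - 554)*(-1*(-451)) = (-1/11*(-26) - 554)*(-1*(-451)) = (26/11 - 554)*451 = -6068/11*451 = -248788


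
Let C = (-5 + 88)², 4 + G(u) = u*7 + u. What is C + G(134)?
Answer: 7957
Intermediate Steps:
G(u) = -4 + 8*u (G(u) = -4 + (u*7 + u) = -4 + (7*u + u) = -4 + 8*u)
C = 6889 (C = 83² = 6889)
C + G(134) = 6889 + (-4 + 8*134) = 6889 + (-4 + 1072) = 6889 + 1068 = 7957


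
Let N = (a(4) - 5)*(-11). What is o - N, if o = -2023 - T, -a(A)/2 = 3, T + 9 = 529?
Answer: -2664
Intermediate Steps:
T = 520 (T = -9 + 529 = 520)
a(A) = -6 (a(A) = -2*3 = -6)
N = 121 (N = (-6 - 5)*(-11) = -11*(-11) = 121)
o = -2543 (o = -2023 - 1*520 = -2023 - 520 = -2543)
o - N = -2543 - 1*121 = -2543 - 121 = -2664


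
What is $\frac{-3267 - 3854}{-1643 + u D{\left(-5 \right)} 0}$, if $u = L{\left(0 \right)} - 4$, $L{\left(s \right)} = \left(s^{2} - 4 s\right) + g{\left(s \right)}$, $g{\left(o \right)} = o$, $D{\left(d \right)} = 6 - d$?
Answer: $\frac{7121}{1643} \approx 4.3341$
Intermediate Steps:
$L{\left(s \right)} = s^{2} - 3 s$ ($L{\left(s \right)} = \left(s^{2} - 4 s\right) + s = s^{2} - 3 s$)
$u = -4$ ($u = 0 \left(-3 + 0\right) - 4 = 0 \left(-3\right) - 4 = 0 - 4 = -4$)
$\frac{-3267 - 3854}{-1643 + u D{\left(-5 \right)} 0} = \frac{-3267 - 3854}{-1643 + - 4 \left(6 - -5\right) 0} = - \frac{7121}{-1643 + - 4 \left(6 + 5\right) 0} = - \frac{7121}{-1643 + \left(-4\right) 11 \cdot 0} = - \frac{7121}{-1643 - 0} = - \frac{7121}{-1643 + 0} = - \frac{7121}{-1643} = \left(-7121\right) \left(- \frac{1}{1643}\right) = \frac{7121}{1643}$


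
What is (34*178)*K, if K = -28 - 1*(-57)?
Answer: 175508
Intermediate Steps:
K = 29 (K = -28 + 57 = 29)
(34*178)*K = (34*178)*29 = 6052*29 = 175508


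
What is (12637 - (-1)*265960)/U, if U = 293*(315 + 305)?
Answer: 8987/5860 ≈ 1.5336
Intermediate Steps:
U = 181660 (U = 293*620 = 181660)
(12637 - (-1)*265960)/U = (12637 - (-1)*265960)/181660 = (12637 - 1*(-265960))*(1/181660) = (12637 + 265960)*(1/181660) = 278597*(1/181660) = 8987/5860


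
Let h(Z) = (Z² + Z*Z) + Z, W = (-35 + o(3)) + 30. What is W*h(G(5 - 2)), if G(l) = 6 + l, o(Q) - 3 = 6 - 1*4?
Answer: 0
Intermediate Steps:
o(Q) = 5 (o(Q) = 3 + (6 - 1*4) = 3 + (6 - 4) = 3 + 2 = 5)
W = 0 (W = (-35 + 5) + 30 = -30 + 30 = 0)
h(Z) = Z + 2*Z² (h(Z) = (Z² + Z²) + Z = 2*Z² + Z = Z + 2*Z²)
W*h(G(5 - 2)) = 0*((6 + (5 - 2))*(1 + 2*(6 + (5 - 2)))) = 0*((6 + 3)*(1 + 2*(6 + 3))) = 0*(9*(1 + 2*9)) = 0*(9*(1 + 18)) = 0*(9*19) = 0*171 = 0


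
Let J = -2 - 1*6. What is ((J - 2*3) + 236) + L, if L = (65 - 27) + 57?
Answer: 317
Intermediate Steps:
L = 95 (L = 38 + 57 = 95)
J = -8 (J = -2 - 6 = -8)
((J - 2*3) + 236) + L = ((-8 - 2*3) + 236) + 95 = ((-8 - 6) + 236) + 95 = (-14 + 236) + 95 = 222 + 95 = 317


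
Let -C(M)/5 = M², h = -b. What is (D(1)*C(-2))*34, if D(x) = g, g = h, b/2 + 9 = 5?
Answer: -5440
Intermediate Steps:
b = -8 (b = -18 + 2*5 = -18 + 10 = -8)
h = 8 (h = -1*(-8) = 8)
C(M) = -5*M²
g = 8
D(x) = 8
(D(1)*C(-2))*34 = (8*(-5*(-2)²))*34 = (8*(-5*4))*34 = (8*(-20))*34 = -160*34 = -5440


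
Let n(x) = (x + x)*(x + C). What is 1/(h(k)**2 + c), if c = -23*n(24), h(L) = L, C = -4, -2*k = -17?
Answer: -4/88031 ≈ -4.5439e-5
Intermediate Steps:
k = 17/2 (k = -1/2*(-17) = 17/2 ≈ 8.5000)
n(x) = 2*x*(-4 + x) (n(x) = (x + x)*(x - 4) = (2*x)*(-4 + x) = 2*x*(-4 + x))
c = -22080 (c = -46*24*(-4 + 24) = -46*24*20 = -23*960 = -22080)
1/(h(k)**2 + c) = 1/((17/2)**2 - 22080) = 1/(289/4 - 22080) = 1/(-88031/4) = -4/88031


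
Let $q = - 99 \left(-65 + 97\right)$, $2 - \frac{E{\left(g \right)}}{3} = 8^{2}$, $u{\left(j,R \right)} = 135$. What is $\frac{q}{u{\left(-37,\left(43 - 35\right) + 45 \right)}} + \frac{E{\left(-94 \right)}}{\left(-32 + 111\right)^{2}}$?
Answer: $- \frac{2199622}{93615} \approx -23.496$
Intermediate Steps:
$E{\left(g \right)} = -186$ ($E{\left(g \right)} = 6 - 3 \cdot 8^{2} = 6 - 192 = -186$)
$q = -3168$ ($q = \left(-99\right) 32 = -3168$)
$\frac{q}{u{\left(-37,\left(43 - 35\right) + 45 \right)}} + \frac{E{\left(-94 \right)}}{\left(-32 + 111\right)^{2}} = - \frac{3168}{135} - \frac{186}{\left(-32 + 111\right)^{2}} = \left(-3168\right) \frac{1}{135} - \frac{186}{79^{2}} = - \frac{352}{15} - \frac{186}{6241} = - \frac{2199622}{93615}$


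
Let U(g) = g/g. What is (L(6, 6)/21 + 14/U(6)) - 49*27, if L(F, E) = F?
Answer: -9161/7 ≈ -1308.7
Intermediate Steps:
U(g) = 1
(L(6, 6)/21 + 14/U(6)) - 49*27 = (6/21 + 14/1) - 49*27 = (6*(1/21) + 14*1) - 1323 = (2/7 + 14) - 1323 = 100/7 - 1323 = -9161/7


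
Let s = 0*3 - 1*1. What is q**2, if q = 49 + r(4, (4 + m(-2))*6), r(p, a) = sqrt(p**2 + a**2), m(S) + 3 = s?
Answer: 2809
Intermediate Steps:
s = -1 (s = 0 - 1 = -1)
m(S) = -4 (m(S) = -3 - 1 = -4)
r(p, a) = sqrt(a**2 + p**2)
q = 53 (q = 49 + sqrt(((4 - 4)*6)**2 + 4**2) = 49 + sqrt((0*6)**2 + 16) = 49 + sqrt(0**2 + 16) = 49 + sqrt(0 + 16) = 49 + sqrt(16) = 49 + 4 = 53)
q**2 = 53**2 = 2809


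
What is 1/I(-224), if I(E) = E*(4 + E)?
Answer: 1/49280 ≈ 2.0292e-5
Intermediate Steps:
1/I(-224) = 1/(-224*(4 - 224)) = 1/(-224*(-220)) = 1/49280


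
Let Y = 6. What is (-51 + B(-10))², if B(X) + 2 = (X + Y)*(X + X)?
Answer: 729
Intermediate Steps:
B(X) = -2 + 2*X*(6 + X) (B(X) = -2 + (X + 6)*(X + X) = -2 + (6 + X)*(2*X) = -2 + 2*X*(6 + X))
(-51 + B(-10))² = (-51 + (-2 + 2*(-10)² + 12*(-10)))² = (-51 + (-2 + 2*100 - 120))² = (-51 + (-2 + 200 - 120))² = (-51 + 78)² = 27² = 729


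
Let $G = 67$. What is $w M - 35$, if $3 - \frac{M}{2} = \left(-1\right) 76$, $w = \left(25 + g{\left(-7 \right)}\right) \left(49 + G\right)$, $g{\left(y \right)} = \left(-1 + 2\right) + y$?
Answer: $348197$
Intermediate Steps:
$g{\left(y \right)} = 1 + y$
$w = 2204$ ($w = \left(25 + \left(1 - 7\right)\right) \left(49 + 67\right) = \left(25 - 6\right) 116 = 19 \cdot 116 = 2204$)
$M = 158$ ($M = 6 - 2 \left(\left(-1\right) 76\right) = 6 - -152 = 6 + 152 = 158$)
$w M - 35 = 2204 \cdot 158 - 35 = 348232 - 35 = 348197$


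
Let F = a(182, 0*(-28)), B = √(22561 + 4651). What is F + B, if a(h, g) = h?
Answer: 182 + 2*√6803 ≈ 346.96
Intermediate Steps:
B = 2*√6803 (B = √27212 = 2*√6803 ≈ 164.96)
F = 182
F + B = 182 + 2*√6803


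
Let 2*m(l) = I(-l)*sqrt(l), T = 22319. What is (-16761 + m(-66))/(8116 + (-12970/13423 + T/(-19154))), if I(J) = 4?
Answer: -4309322524062/2086109201155 + 514208284*I*sqrt(66)/2086109201155 ≈ -2.0657 + 0.0020025*I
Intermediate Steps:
m(l) = 2*sqrt(l) (m(l) = (4*sqrt(l))/2 = 2*sqrt(l))
(-16761 + m(-66))/(8116 + (-12970/13423 + T/(-19154))) = (-16761 + 2*sqrt(-66))/(8116 + (-12970/13423 + 22319/(-19154))) = (-16761 + 2*(I*sqrt(66)))/(8116 + (-12970*1/13423 + 22319*(-1/19154))) = (-16761 + 2*I*sqrt(66))/(8116 + (-12970/13423 - 22319/19154)) = (-16761 + 2*I*sqrt(66))/(8116 - 548015317/257104142) = (-16761 + 2*I*sqrt(66))/(2086109201155/257104142) = (-16761 + 2*I*sqrt(66))*(257104142/2086109201155) = -4309322524062/2086109201155 + 514208284*I*sqrt(66)/2086109201155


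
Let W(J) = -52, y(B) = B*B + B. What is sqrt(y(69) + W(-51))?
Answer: sqrt(4778) ≈ 69.123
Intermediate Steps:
y(B) = B + B**2 (y(B) = B**2 + B = B + B**2)
sqrt(y(69) + W(-51)) = sqrt(69*(1 + 69) - 52) = sqrt(69*70 - 52) = sqrt(4830 - 52) = sqrt(4778)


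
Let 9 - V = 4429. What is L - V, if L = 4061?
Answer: 8481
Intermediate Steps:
V = -4420 (V = 9 - 1*4429 = 9 - 4429 = -4420)
L - V = 4061 - 1*(-4420) = 4061 + 4420 = 8481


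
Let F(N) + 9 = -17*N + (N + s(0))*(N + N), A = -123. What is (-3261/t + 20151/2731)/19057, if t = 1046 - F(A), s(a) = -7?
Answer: 674211207/1718306725672 ≈ 0.00039237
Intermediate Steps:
F(N) = -9 - 17*N + 2*N*(-7 + N) (F(N) = -9 + (-17*N + (N - 7)*(N + N)) = -9 + (-17*N + (-7 + N)*(2*N)) = -9 + (-17*N + 2*N*(-7 + N)) = -9 - 17*N + 2*N*(-7 + N))
t = -33016 (t = 1046 - (-9 - 31*(-123) + 2*(-123)²) = 1046 - (-9 + 3813 + 2*15129) = 1046 - (-9 + 3813 + 30258) = 1046 - 1*34062 = 1046 - 34062 = -33016)
(-3261/t + 20151/2731)/19057 = (-3261/(-33016) + 20151/2731)/19057 = (-3261*(-1/33016) + 20151*(1/2731))*(1/19057) = (3261/33016 + 20151/2731)*(1/19057) = (674211207/90166696)*(1/19057) = 674211207/1718306725672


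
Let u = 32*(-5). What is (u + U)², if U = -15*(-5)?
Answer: 7225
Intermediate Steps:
U = 75
u = -160
(u + U)² = (-160 + 75)² = (-85)² = 7225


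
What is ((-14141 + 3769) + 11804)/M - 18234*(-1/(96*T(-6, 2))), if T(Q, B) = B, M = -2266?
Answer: 3420275/36256 ≈ 94.337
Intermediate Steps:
((-14141 + 3769) + 11804)/M - 18234*(-1/(96*T(-6, 2))) = ((-14141 + 3769) + 11804)/(-2266) - 18234/(2*(-96)) = (-10372 + 11804)*(-1/2266) - 18234/(-192) = 1432*(-1/2266) - 18234*(-1/192) = -716/1133 + 3039/32 = 3420275/36256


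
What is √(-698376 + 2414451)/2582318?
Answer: 15*√7627/2582318 ≈ 0.00050729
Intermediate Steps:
√(-698376 + 2414451)/2582318 = √1716075*(1/2582318) = (15*√7627)*(1/2582318) = 15*√7627/2582318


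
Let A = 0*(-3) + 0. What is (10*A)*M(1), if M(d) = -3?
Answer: 0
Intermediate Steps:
A = 0 (A = 0 + 0 = 0)
(10*A)*M(1) = (10*0)*(-3) = 0*(-3) = 0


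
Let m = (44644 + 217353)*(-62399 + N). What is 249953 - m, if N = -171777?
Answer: 61353659425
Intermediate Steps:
m = -61353409472 (m = (44644 + 217353)*(-62399 - 171777) = 261997*(-234176) = -61353409472)
249953 - m = 249953 - 1*(-61353409472) = 249953 + 61353409472 = 61353659425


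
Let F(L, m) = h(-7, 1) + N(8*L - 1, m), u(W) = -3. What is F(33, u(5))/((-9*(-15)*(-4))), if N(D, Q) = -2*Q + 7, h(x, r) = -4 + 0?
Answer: -1/60 ≈ -0.016667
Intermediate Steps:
h(x, r) = -4
N(D, Q) = 7 - 2*Q
F(L, m) = 3 - 2*m (F(L, m) = -4 + (7 - 2*m) = 3 - 2*m)
F(33, u(5))/((-9*(-15)*(-4))) = (3 - 2*(-3))/((-9*(-15)*(-4))) = (3 + 6)/((135*(-4))) = 9/(-540) = 9*(-1/540) = -1/60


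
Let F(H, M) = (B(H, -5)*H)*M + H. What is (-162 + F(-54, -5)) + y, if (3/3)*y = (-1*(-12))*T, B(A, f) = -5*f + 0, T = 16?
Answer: 6726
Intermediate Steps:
B(A, f) = -5*f
F(H, M) = H + 25*H*M (F(H, M) = ((-5*(-5))*H)*M + H = (25*H)*M + H = 25*H*M + H = H + 25*H*M)
y = 192 (y = -1*(-12)*16 = 12*16 = 192)
(-162 + F(-54, -5)) + y = (-162 - 54*(1 + 25*(-5))) + 192 = (-162 - 54*(1 - 125)) + 192 = (-162 - 54*(-124)) + 192 = (-162 + 6696) + 192 = 6534 + 192 = 6726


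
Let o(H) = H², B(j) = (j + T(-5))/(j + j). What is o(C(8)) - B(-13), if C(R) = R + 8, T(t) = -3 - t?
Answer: 6645/26 ≈ 255.58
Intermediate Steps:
C(R) = 8 + R
B(j) = (2 + j)/(2*j) (B(j) = (j + (-3 - 1*(-5)))/(j + j) = (j + (-3 + 5))/((2*j)) = (j + 2)*(1/(2*j)) = (2 + j)*(1/(2*j)) = (2 + j)/(2*j))
o(C(8)) - B(-13) = (8 + 8)² - (2 - 13)/(2*(-13)) = 16² - (-1)*(-11)/(2*13) = 256 - 1*11/26 = 256 - 11/26 = 6645/26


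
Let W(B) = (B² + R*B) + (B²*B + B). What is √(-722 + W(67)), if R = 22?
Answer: √306071 ≈ 553.24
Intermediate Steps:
W(B) = B² + B³ + 23*B (W(B) = (B² + 22*B) + (B²*B + B) = (B² + 22*B) + (B³ + B) = (B² + 22*B) + (B + B³) = B² + B³ + 23*B)
√(-722 + W(67)) = √(-722 + 67*(23 + 67 + 67²)) = √(-722 + 67*(23 + 67 + 4489)) = √(-722 + 67*4579) = √(-722 + 306793) = √306071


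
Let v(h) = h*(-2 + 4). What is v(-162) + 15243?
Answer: 14919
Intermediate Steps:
v(h) = 2*h (v(h) = h*2 = 2*h)
v(-162) + 15243 = 2*(-162) + 15243 = -324 + 15243 = 14919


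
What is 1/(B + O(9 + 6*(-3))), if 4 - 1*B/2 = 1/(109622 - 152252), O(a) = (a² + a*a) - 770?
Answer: -21315/12788999 ≈ -0.0016667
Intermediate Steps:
O(a) = -770 + 2*a² (O(a) = (a² + a²) - 770 = 2*a² - 770 = -770 + 2*a²)
B = 170521/21315 (B = 8 - 2/(109622 - 152252) = 8 - 2/(-42630) = 8 - 2*(-1/42630) = 8 + 1/21315 = 170521/21315 ≈ 8.0000)
1/(B + O(9 + 6*(-3))) = 1/(170521/21315 + (-770 + 2*(9 + 6*(-3))²)) = 1/(170521/21315 + (-770 + 2*(9 - 18)²)) = 1/(170521/21315 + (-770 + 2*(-9)²)) = 1/(170521/21315 + (-770 + 2*81)) = 1/(170521/21315 + (-770 + 162)) = 1/(170521/21315 - 608) = 1/(-12788999/21315) = -21315/12788999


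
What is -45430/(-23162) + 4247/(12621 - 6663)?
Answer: 184520477/68999598 ≈ 2.6742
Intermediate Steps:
-45430/(-23162) + 4247/(12621 - 6663) = -45430*(-1/23162) + 4247/5958 = 22715/11581 + 4247*(1/5958) = 22715/11581 + 4247/5958 = 184520477/68999598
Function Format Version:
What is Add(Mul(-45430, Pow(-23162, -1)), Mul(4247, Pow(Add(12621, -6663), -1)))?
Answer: Rational(184520477, 68999598) ≈ 2.6742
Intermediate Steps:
Add(Mul(-45430, Pow(-23162, -1)), Mul(4247, Pow(Add(12621, -6663), -1))) = Add(Mul(-45430, Rational(-1, 23162)), Mul(4247, Pow(5958, -1))) = Add(Rational(22715, 11581), Mul(4247, Rational(1, 5958))) = Add(Rational(22715, 11581), Rational(4247, 5958)) = Rational(184520477, 68999598)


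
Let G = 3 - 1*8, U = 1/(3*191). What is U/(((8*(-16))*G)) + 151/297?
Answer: 18458339/36305280 ≈ 0.50842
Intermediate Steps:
U = 1/573 ≈ 0.0017452
G = -5 (G = 3 - 8 = -5)
U/(((8*(-16))*G)) + 151/297 = 1/(573*(((8*(-16))*(-5)))) + 151/297 = 1/(573*((-128*(-5)))) + 151*(1/297) = (1/573)/640 + 151/297 = (1/573)*(1/640) + 151/297 = 1/366720 + 151/297 = 18458339/36305280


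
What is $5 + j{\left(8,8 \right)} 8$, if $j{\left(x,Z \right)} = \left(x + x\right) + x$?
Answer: $197$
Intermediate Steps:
$j{\left(x,Z \right)} = 3 x$ ($j{\left(x,Z \right)} = 2 x + x = 3 x$)
$5 + j{\left(8,8 \right)} 8 = 5 + 3 \cdot 8 \cdot 8 = 5 + 24 \cdot 8 = 5 + 192 = 197$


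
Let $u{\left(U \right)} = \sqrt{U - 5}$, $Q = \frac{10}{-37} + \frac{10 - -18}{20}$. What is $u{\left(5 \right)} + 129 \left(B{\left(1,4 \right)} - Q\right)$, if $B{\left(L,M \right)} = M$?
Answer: $\frac{68499}{185} \approx 370.26$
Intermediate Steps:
$Q = \frac{209}{185}$ ($Q = 10 \left(- \frac{1}{37}\right) + \left(10 + 18\right) \frac{1}{20} = - \frac{10}{37} + 28 \cdot \frac{1}{20} = - \frac{10}{37} + \frac{7}{5} = \frac{209}{185} \approx 1.1297$)
$u{\left(U \right)} = \sqrt{-5 + U}$
$u{\left(5 \right)} + 129 \left(B{\left(1,4 \right)} - Q\right) = \sqrt{-5 + 5} + 129 \left(4 - \frac{209}{185}\right) = \sqrt{0} + 129 \left(4 - \frac{209}{185}\right) = 0 + 129 \cdot \frac{531}{185} = 0 + \frac{68499}{185} = \frac{68499}{185}$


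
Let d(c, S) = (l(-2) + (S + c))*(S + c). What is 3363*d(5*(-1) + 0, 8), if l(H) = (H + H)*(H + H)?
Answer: 191691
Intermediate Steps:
l(H) = 4*H**2 (l(H) = (2*H)*(2*H) = 4*H**2)
d(c, S) = (S + c)*(16 + S + c) (d(c, S) = (4*(-2)**2 + (S + c))*(S + c) = (4*4 + (S + c))*(S + c) = (16 + (S + c))*(S + c) = (16 + S + c)*(S + c) = (S + c)*(16 + S + c))
3363*d(5*(-1) + 0, 8) = 3363*(8**2 + (5*(-1) + 0)**2 + 16*8 + 16*(5*(-1) + 0) + 2*8*(5*(-1) + 0)) = 3363*(64 + (-5 + 0)**2 + 128 + 16*(-5 + 0) + 2*8*(-5 + 0)) = 3363*(64 + (-5)**2 + 128 + 16*(-5) + 2*8*(-5)) = 3363*(64 + 25 + 128 - 80 - 80) = 3363*57 = 191691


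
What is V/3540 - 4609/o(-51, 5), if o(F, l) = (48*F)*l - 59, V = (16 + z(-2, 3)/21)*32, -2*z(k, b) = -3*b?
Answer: 5674321/10884615 ≈ 0.52132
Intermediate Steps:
z(k, b) = 3*b/2 (z(k, b) = -(-3)*b/2 = 3*b/2)
V = 3632/7 (V = (16 + ((3/2)*3)/21)*32 = (16 + (9/2)*(1/21))*32 = (16 + 3/14)*32 = (227/14)*32 = 3632/7 ≈ 518.86)
o(F, l) = -59 + 48*F*l (o(F, l) = 48*F*l - 59 = -59 + 48*F*l)
V/3540 - 4609/o(-51, 5) = (3632/7)/3540 - 4609/(-59 + 48*(-51)*5) = (3632/7)*(1/3540) - 4609/(-59 - 12240) = 908/6195 - 4609/(-12299) = 908/6195 - 4609*(-1/12299) = 908/6195 + 4609/12299 = 5674321/10884615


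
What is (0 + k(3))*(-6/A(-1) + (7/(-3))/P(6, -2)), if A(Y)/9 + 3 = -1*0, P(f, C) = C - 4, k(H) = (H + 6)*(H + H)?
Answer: 33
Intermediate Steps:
k(H) = 2*H*(6 + H) (k(H) = (6 + H)*(2*H) = 2*H*(6 + H))
P(f, C) = -4 + C
A(Y) = -27 (A(Y) = -27 + 9*(-1*0) = -27 + 9*0 = -27 + 0 = -27)
(0 + k(3))*(-6/A(-1) + (7/(-3))/P(6, -2)) = (0 + 2*3*(6 + 3))*(-6/(-27) + (7/(-3))/(-4 - 2)) = (0 + 2*3*9)*(-6*(-1/27) + (7*(-1/3))/(-6)) = (0 + 54)*(2/9 - 7/3*(-1/6)) = 54*(2/9 + 7/18) = 54*(11/18) = 33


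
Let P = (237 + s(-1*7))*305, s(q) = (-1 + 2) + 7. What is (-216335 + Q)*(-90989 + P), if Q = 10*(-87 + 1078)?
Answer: 3357296200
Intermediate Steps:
Q = 9910 (Q = 10*991 = 9910)
s(q) = 8 (s(q) = 1 + 7 = 8)
P = 74725 (P = (237 + 8)*305 = 245*305 = 74725)
(-216335 + Q)*(-90989 + P) = (-216335 + 9910)*(-90989 + 74725) = -206425*(-16264) = 3357296200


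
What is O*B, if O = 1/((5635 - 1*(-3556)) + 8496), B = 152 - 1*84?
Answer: 68/17687 ≈ 0.0038446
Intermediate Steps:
B = 68 (B = 152 - 84 = 68)
O = 1/17687 (O = 1/((5635 + 3556) + 8496) = 1/(9191 + 8496) = 1/17687 ≈ 5.6539e-5)
O*B = (1/17687)*68 = 68/17687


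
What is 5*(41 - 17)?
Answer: 120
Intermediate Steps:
5*(41 - 17) = 5*24 = 120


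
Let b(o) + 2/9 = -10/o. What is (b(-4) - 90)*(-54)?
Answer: 4737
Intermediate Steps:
b(o) = -2/9 - 10/o
(b(-4) - 90)*(-54) = ((-2/9 - 10/(-4)) - 90)*(-54) = ((-2/9 - 10*(-1/4)) - 90)*(-54) = ((-2/9 + 5/2) - 90)*(-54) = (41/18 - 90)*(-54) = -1579/18*(-54) = 4737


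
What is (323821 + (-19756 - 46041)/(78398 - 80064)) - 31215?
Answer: 487547393/1666 ≈ 2.9265e+5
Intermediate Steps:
(323821 + (-19756 - 46041)/(78398 - 80064)) - 31215 = (323821 - 65797/(-1666)) - 31215 = (323821 - 65797*(-1/1666)) - 31215 = (323821 + 65797/1666) - 31215 = 539551583/1666 - 31215 = 487547393/1666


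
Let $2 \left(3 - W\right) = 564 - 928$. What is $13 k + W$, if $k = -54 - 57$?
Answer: $-1258$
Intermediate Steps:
$W = 185$ ($W = 3 - \frac{564 - 928}{2} = 3 - -182 = 3 + 182 = 185$)
$k = -111$ ($k = -54 - 57 = -111$)
$13 k + W = 13 \left(-111\right) + 185 = -1443 + 185 = -1258$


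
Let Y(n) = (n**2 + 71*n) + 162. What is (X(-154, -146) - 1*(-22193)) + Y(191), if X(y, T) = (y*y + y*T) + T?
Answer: 118451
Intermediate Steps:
Y(n) = 162 + n**2 + 71*n
X(y, T) = T + y**2 + T*y (X(y, T) = (y**2 + T*y) + T = T + y**2 + T*y)
(X(-154, -146) - 1*(-22193)) + Y(191) = ((-146 + (-154)**2 - 146*(-154)) - 1*(-22193)) + (162 + 191**2 + 71*191) = ((-146 + 23716 + 22484) + 22193) + (162 + 36481 + 13561) = (46054 + 22193) + 50204 = 68247 + 50204 = 118451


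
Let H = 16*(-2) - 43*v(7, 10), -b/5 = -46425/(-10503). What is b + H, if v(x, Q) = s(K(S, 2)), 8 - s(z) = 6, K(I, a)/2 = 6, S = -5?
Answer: -490493/3501 ≈ -140.10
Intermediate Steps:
K(I, a) = 12 (K(I, a) = 2*6 = 12)
s(z) = 2 (s(z) = 8 - 1*6 = 8 - 6 = 2)
v(x, Q) = 2
b = -77375/3501 (b = -(-232125)/(-10503) = -(-232125)*(-1)/10503 = -5*15475/3501 = -77375/3501 ≈ -22.101)
H = -118 (H = 16*(-2) - 43*2 = -32 - 86 = -118)
b + H = -77375/3501 - 118 = -490493/3501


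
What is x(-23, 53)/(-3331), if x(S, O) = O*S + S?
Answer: 1242/3331 ≈ 0.37286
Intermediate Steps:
x(S, O) = S + O*S
x(-23, 53)/(-3331) = -23*(1 + 53)/(-3331) = -23*54*(-1/3331) = -1242*(-1/3331) = 1242/3331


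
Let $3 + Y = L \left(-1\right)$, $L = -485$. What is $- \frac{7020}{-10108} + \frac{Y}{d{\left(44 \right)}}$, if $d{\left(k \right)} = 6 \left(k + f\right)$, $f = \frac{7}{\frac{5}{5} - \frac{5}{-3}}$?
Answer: $\frac{6835901}{2827713} \approx 2.4175$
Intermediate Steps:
$Y = 482$ ($Y = -3 - -485 = -3 + 485 = 482$)
$f = \frac{21}{8}$ ($f = \frac{7}{5 \cdot \frac{1}{5} - - \frac{5}{3}} = \frac{7}{1 + \frac{5}{3}} = \frac{7}{\frac{8}{3}} = 7 \cdot \frac{3}{8} = \frac{21}{8} \approx 2.625$)
$d{\left(k \right)} = \frac{63}{4} + 6 k$ ($d{\left(k \right)} = 6 \left(k + \frac{21}{8}\right) = 6 \left(\frac{21}{8} + k\right) = \frac{63}{4} + 6 k$)
$- \frac{7020}{-10108} + \frac{Y}{d{\left(44 \right)}} = - \frac{7020}{-10108} + \frac{482}{\frac{63}{4} + 6 \cdot 44} = \left(-7020\right) \left(- \frac{1}{10108}\right) + \frac{482}{\frac{63}{4} + 264} = \frac{1755}{2527} + \frac{482}{\frac{1119}{4}} = \frac{1755}{2527} + 482 \cdot \frac{4}{1119} = \frac{1755}{2527} + \frac{1928}{1119} = \frac{6835901}{2827713}$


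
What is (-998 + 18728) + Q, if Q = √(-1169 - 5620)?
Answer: 17730 + I*√6789 ≈ 17730.0 + 82.395*I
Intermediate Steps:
Q = I*√6789 (Q = √(-6789) = I*√6789 ≈ 82.395*I)
(-998 + 18728) + Q = (-998 + 18728) + I*√6789 = 17730 + I*√6789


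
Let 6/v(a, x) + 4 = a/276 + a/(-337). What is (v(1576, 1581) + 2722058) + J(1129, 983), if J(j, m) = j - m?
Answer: 93886023997/34489 ≈ 2.7222e+6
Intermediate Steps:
v(a, x) = 6/(-4 + 61*a/93012) (v(a, x) = 6/(-4 + (a/276 + a/(-337))) = 6/(-4 + (a*(1/276) + a*(-1/337))) = 6/(-4 + (a/276 - a/337)) = 6/(-4 + 61*a/93012))
(v(1576, 1581) + 2722058) + J(1129, 983) = (558072/(-372048 + 61*1576) + 2722058) + (1129 - 1*983) = (558072/(-372048 + 96136) + 2722058) + (1129 - 983) = (558072/(-275912) + 2722058) + 146 = (558072*(-1/275912) + 2722058) + 146 = (-69759/34489 + 2722058) + 146 = 93880988603/34489 + 146 = 93886023997/34489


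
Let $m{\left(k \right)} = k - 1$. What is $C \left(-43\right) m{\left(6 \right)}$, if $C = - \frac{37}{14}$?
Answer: $\frac{7955}{14} \approx 568.21$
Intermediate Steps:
$m{\left(k \right)} = -1 + k$
$C = - \frac{37}{14}$ ($C = \left(-37\right) \frac{1}{14} = - \frac{37}{14} \approx -2.6429$)
$C \left(-43\right) m{\left(6 \right)} = \left(- \frac{37}{14}\right) \left(-43\right) \left(-1 + 6\right) = \frac{1591}{14} \cdot 5 = \frac{7955}{14}$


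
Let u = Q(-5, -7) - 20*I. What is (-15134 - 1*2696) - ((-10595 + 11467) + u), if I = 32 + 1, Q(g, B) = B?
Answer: -18035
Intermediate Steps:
I = 33
u = -667 (u = -7 - 20*33 = -7 - 660 = -667)
(-15134 - 1*2696) - ((-10595 + 11467) + u) = (-15134 - 1*2696) - ((-10595 + 11467) - 667) = (-15134 - 2696) - (872 - 667) = -17830 - 1*205 = -17830 - 205 = -18035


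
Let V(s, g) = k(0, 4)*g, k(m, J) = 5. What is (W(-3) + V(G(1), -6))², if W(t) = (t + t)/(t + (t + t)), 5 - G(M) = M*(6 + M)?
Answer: 7744/9 ≈ 860.44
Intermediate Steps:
G(M) = 5 - M*(6 + M)
W(t) = ⅔ (W(t) = (2*t)/(t + 2*t) = (2*t)/((3*t)) = (2*t)*(1/(3*t)) = ⅔)
V(s, g) = 5*g
(W(-3) + V(G(1), -6))² = (⅔ + 5*(-6))² = (⅔ - 30)² = (-88/3)² = 7744/9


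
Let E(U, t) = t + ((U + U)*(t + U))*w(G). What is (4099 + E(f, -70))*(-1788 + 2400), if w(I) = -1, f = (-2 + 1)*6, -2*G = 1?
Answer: 1907604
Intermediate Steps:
G = -½ (G = -½*1 = -½ ≈ -0.50000)
f = -6 (f = -1*6 = -6)
E(U, t) = t - 2*U*(U + t) (E(U, t) = t + ((U + U)*(t + U))*(-1) = t + ((2*U)*(U + t))*(-1) = t + (2*U*(U + t))*(-1) = t - 2*U*(U + t))
(4099 + E(f, -70))*(-1788 + 2400) = (4099 + (-70 - 2*(-6)² - 2*(-6)*(-70)))*(-1788 + 2400) = (4099 + (-70 - 2*36 - 840))*612 = (4099 + (-70 - 72 - 840))*612 = (4099 - 982)*612 = 3117*612 = 1907604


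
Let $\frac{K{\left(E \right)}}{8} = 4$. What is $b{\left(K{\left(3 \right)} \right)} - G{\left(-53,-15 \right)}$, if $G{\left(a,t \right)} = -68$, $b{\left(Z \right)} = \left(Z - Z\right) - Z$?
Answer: $36$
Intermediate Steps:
$K{\left(E \right)} = 32$ ($K{\left(E \right)} = 8 \cdot 4 = 32$)
$b{\left(Z \right)} = - Z$ ($b{\left(Z \right)} = 0 - Z = - Z$)
$b{\left(K{\left(3 \right)} \right)} - G{\left(-53,-15 \right)} = \left(-1\right) 32 - -68 = -32 + 68 = 36$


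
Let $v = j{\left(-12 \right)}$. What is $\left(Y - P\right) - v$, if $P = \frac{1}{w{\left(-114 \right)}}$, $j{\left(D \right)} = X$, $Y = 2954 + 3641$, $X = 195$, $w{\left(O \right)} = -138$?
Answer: $\frac{883201}{138} \approx 6400.0$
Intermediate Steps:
$Y = 6595$
$j{\left(D \right)} = 195$
$v = 195$
$P = - \frac{1}{138}$ ($P = \frac{1}{-138} = - \frac{1}{138} \approx -0.0072464$)
$\left(Y - P\right) - v = \left(6595 - - \frac{1}{138}\right) - 195 = \left(6595 + \frac{1}{138}\right) - 195 = \frac{910111}{138} - 195 = \frac{883201}{138}$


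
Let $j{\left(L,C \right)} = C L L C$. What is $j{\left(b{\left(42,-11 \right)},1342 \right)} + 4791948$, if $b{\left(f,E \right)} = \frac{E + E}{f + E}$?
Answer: $\frac{5476728604}{961} \approx 5.699 \cdot 10^{6}$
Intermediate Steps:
$b{\left(f,E \right)} = \frac{2 E}{E + f}$
$j{\left(L,C \right)} = C^{2} L^{2}$ ($j{\left(L,C \right)} = C L^{2} C = C^{2} L^{2}$)
$j{\left(b{\left(42,-11 \right)},1342 \right)} + 4791948 = 1342^{2} \left(2 \left(-11\right) \frac{1}{-11 + 42}\right)^{2} + 4791948 = 1800964 \left(2 \left(-11\right) \frac{1}{31}\right)^{2} + 4791948 = 1800964 \left(- \frac{22}{31}\right)^{2} + 4791948 = 1800964 \cdot \frac{484}{961} + 4791948 = \frac{871666576}{961} + 4791948 = \frac{5476728604}{961}$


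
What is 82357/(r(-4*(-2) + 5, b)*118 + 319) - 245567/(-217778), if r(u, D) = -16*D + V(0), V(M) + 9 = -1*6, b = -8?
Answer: 21288268997/2973323034 ≈ 7.1598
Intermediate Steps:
V(M) = -15 (V(M) = -9 - 1*6 = -9 - 6 = -15)
r(u, D) = -15 - 16*D (r(u, D) = -16*D - 15 = -15 - 16*D)
82357/(r(-4*(-2) + 5, b)*118 + 319) - 245567/(-217778) = 82357/((-15 - 16*(-8))*118 + 319) - 245567/(-217778) = 82357/((-15 + 128)*118 + 319) - 245567*(-1/217778) = 82357/(113*118 + 319) + 245567/217778 = 82357/(13334 + 319) + 245567/217778 = 82357/13653 + 245567/217778 = 21288268997/2973323034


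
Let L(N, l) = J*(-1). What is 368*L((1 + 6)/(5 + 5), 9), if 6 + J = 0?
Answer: 2208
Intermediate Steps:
J = -6 (J = -6 + 0 = -6)
L(N, l) = 6 (L(N, l) = -6*(-1) = 6)
368*L((1 + 6)/(5 + 5), 9) = 368*6 = 2208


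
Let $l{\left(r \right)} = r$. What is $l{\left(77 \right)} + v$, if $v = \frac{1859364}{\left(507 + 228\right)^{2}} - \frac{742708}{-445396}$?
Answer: $\frac{78399463822}{954817675} \approx 82.109$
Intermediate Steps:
$v = \frac{4878502847}{954817675}$ ($v = \frac{1859364}{735^{2}} - - \frac{185677}{111349} = \frac{1859364}{540225} + \frac{185677}{111349} = 1859364 \cdot \frac{1}{540225} + \frac{185677}{111349} = \frac{206596}{60025} + \frac{185677}{111349} = \frac{4878502847}{954817675} \approx 5.1094$)
$l{\left(77 \right)} + v = 77 + \frac{4878502847}{954817675} = \frac{78399463822}{954817675}$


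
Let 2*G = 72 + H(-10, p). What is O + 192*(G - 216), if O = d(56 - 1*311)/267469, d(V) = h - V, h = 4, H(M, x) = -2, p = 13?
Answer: -9295082429/267469 ≈ -34752.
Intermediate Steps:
d(V) = 4 - V
G = 35 (G = (72 - 2)/2 = (1/2)*70 = 35)
O = 259/267469 (O = (4 - (56 - 1*311))/267469 = (4 - (56 - 311))*(1/267469) = (4 - 1*(-255))*(1/267469) = (4 + 255)*(1/267469) = 259*(1/267469) = 259/267469 ≈ 0.00096834)
O + 192*(G - 216) = 259/267469 + 192*(35 - 216) = 259/267469 + 192*(-181) = 259/267469 - 34752 = -9295082429/267469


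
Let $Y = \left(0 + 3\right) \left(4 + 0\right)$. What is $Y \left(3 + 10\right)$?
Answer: $156$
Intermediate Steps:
$Y = 12$ ($Y = 3 \cdot 4 = 12$)
$Y \left(3 + 10\right) = 12 \left(3 + 10\right) = 12 \cdot 13 = 156$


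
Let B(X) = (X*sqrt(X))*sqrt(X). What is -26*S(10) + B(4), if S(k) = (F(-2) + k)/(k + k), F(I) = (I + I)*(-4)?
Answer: -89/5 ≈ -17.800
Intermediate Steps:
F(I) = -8*I (F(I) = (2*I)*(-4) = -8*I)
S(k) = (16 + k)/(2*k) (S(k) = (-8*(-2) + k)/(k + k) = (16 + k)/((2*k)) = (16 + k)*(1/(2*k)) = (16 + k)/(2*k))
B(X) = X**2 (B(X) = X**(3/2)*sqrt(X) = X**2)
-26*S(10) + B(4) = -13*(16 + 10)/10 + 4**2 = -13*26/10 + 16 = -26*13/10 + 16 = -169/5 + 16 = -89/5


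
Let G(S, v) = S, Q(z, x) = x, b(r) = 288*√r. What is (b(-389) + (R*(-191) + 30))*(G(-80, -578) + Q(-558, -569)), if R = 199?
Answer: 24648371 - 186912*I*√389 ≈ 2.4648e+7 - 3.6865e+6*I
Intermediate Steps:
(b(-389) + (R*(-191) + 30))*(G(-80, -578) + Q(-558, -569)) = (288*√(-389) + (199*(-191) + 30))*(-80 - 569) = (288*(I*√389) + (-38009 + 30))*(-649) = (288*I*√389 - 37979)*(-649) = (-37979 + 288*I*√389)*(-649) = 24648371 - 186912*I*√389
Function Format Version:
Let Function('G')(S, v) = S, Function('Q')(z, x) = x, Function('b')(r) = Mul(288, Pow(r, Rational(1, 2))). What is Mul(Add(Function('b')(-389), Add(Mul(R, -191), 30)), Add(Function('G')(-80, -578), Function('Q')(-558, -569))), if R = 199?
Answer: Add(24648371, Mul(-186912, I, Pow(389, Rational(1, 2)))) ≈ Add(2.4648e+7, Mul(-3.6865e+6, I))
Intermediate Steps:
Mul(Add(Function('b')(-389), Add(Mul(R, -191), 30)), Add(Function('G')(-80, -578), Function('Q')(-558, -569))) = Mul(Add(Mul(288, Pow(-389, Rational(1, 2))), Add(Mul(199, -191), 30)), Add(-80, -569)) = Mul(Add(Mul(288, Mul(I, Pow(389, Rational(1, 2)))), Add(-38009, 30)), -649) = Mul(Add(Mul(288, I, Pow(389, Rational(1, 2))), -37979), -649) = Mul(Add(-37979, Mul(288, I, Pow(389, Rational(1, 2)))), -649) = Add(24648371, Mul(-186912, I, Pow(389, Rational(1, 2))))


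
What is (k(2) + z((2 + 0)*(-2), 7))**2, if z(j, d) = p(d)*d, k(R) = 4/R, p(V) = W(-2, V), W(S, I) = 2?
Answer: 256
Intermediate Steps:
p(V) = 2
z(j, d) = 2*d
(k(2) + z((2 + 0)*(-2), 7))**2 = (4/2 + 2*7)**2 = (4*(1/2) + 14)**2 = (2 + 14)**2 = 16**2 = 256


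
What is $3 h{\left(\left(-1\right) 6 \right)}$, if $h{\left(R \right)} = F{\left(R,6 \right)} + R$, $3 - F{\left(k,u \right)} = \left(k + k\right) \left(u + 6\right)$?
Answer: $423$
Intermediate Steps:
$F{\left(k,u \right)} = 3 - 2 k \left(6 + u\right)$ ($F{\left(k,u \right)} = 3 - \left(k + k\right) \left(u + 6\right) = 3 - 2 k \left(6 + u\right)$)
$h{\left(R \right)} = 3 - 23 R$ ($h{\left(R \right)} = \left(3 - 12 R - 2 R 6\right) + R = \left(3 - 12 R - 12 R\right) + R = \left(3 - 24 R\right) + R = 3 - 23 R$)
$3 h{\left(\left(-1\right) 6 \right)} = 3 \left(3 - 23 \left(\left(-1\right) 6\right)\right) = 3 \left(3 - -138\right) = 3 \left(3 + 138\right) = 3 \cdot 141 = 423$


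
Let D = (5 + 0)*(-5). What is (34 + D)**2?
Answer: 81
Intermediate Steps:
D = -25 (D = 5*(-5) = -25)
(34 + D)**2 = (34 - 25)**2 = 9**2 = 81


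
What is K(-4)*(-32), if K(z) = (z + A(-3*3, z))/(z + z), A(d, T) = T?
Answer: -32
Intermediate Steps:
K(z) = 1 (K(z) = (z + z)/(z + z) = (2*z)/((2*z)) = (2*z)*(1/(2*z)) = 1)
K(-4)*(-32) = 1*(-32) = -32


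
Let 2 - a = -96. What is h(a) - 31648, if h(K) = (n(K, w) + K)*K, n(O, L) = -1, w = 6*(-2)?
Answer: -22142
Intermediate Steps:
a = 98 (a = 2 - 1*(-96) = 2 + 96 = 98)
w = -12
h(K) = K*(-1 + K) (h(K) = (-1 + K)*K = K*(-1 + K))
h(a) - 31648 = 98*(-1 + 98) - 31648 = 98*97 - 31648 = 9506 - 31648 = -22142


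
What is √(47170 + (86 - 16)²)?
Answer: √52070 ≈ 228.19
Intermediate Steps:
√(47170 + (86 - 16)²) = √(47170 + 70²) = √(47170 + 4900) = √52070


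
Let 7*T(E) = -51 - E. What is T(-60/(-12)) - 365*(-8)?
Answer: 2912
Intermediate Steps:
T(E) = -51/7 - E/7 (T(E) = (-51 - E)/7 = -51/7 - E/7)
T(-60/(-12)) - 365*(-8) = (-51/7 - (-60)/(7*(-12))) - 365*(-8) = (-51/7 - (-60)*(-1)/(7*12)) + 2920 = (-51/7 - 1/7*5) + 2920 = (-51/7 - 5/7) + 2920 = -8 + 2920 = 2912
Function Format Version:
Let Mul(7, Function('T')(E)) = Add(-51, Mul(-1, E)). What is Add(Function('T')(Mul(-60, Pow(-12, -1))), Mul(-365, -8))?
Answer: 2912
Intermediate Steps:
Function('T')(E) = Add(Rational(-51, 7), Mul(Rational(-1, 7), E)) (Function('T')(E) = Mul(Rational(1, 7), Add(-51, Mul(-1, E))) = Add(Rational(-51, 7), Mul(Rational(-1, 7), E)))
Add(Function('T')(Mul(-60, Pow(-12, -1))), Mul(-365, -8)) = Add(Add(Rational(-51, 7), Mul(Rational(-1, 7), Mul(-60, Pow(-12, -1)))), Mul(-365, -8)) = Add(Add(Rational(-51, 7), Mul(Rational(-1, 7), Mul(-60, Rational(-1, 12)))), 2920) = Add(Add(Rational(-51, 7), Mul(Rational(-1, 7), 5)), 2920) = Add(Add(Rational(-51, 7), Rational(-5, 7)), 2920) = Add(-8, 2920) = 2912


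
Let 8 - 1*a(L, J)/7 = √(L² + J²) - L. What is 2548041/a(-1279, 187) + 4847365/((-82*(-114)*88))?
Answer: 2665996029020059/318835077792 - 2548041*√1670810/387583 ≈ -136.10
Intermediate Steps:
a(L, J) = 56 - 7*√(J² + L²) + 7*L (a(L, J) = 56 - 7*(√(L² + J²) - L) = 56 - 7*(√(J² + L²) - L) = 56 + (-7*√(J² + L²) + 7*L) = 56 - 7*√(J² + L²) + 7*L)
2548041/a(-1279, 187) + 4847365/((-82*(-114)*88)) = 2548041/(56 - 7*√(187² + (-1279)²) + 7*(-1279)) + 4847365/((-82*(-114)*88)) = 2548041/(56 - 7*√(34969 + 1635841) - 8953) + 4847365/((9348*88)) = 2548041/(56 - 7*√1670810 - 8953) + 4847365/822624 = 2548041/(-8897 - 7*√1670810) + 4847365*(1/822624) = 2548041/(-8897 - 7*√1670810) + 4847365/822624 = 4847365/822624 + 2548041/(-8897 - 7*√1670810)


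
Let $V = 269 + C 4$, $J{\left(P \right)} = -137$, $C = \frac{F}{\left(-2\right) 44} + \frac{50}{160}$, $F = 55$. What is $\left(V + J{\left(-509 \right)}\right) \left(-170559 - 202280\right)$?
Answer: $- \frac{194994797}{4} \approx -4.8749 \cdot 10^{7}$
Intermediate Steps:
$C = - \frac{5}{16}$ ($C = \frac{55}{\left(-2\right) 44} + \frac{50}{160} = \frac{55}{-88} + 50 \cdot \frac{1}{160} = 55 \left(- \frac{1}{88}\right) + \frac{5}{16} = - \frac{5}{8} + \frac{5}{16} = - \frac{5}{16} \approx -0.3125$)
$V = \frac{1071}{4}$ ($V = 269 - \frac{5}{4} = \frac{1071}{4} \approx 267.75$)
$\left(V + J{\left(-509 \right)}\right) \left(-170559 - 202280\right) = \left(\frac{1071}{4} - 137\right) \left(-170559 - 202280\right) = \frac{523}{4} \left(-372839\right) = - \frac{194994797}{4}$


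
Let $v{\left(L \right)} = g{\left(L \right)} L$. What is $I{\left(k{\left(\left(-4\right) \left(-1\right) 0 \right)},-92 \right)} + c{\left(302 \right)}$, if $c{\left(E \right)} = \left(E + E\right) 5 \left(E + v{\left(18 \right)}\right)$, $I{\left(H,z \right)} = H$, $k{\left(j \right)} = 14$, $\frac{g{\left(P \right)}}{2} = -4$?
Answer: $477174$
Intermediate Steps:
$g{\left(P \right)} = -8$ ($g{\left(P \right)} = 2 \left(-4\right) = -8$)
$v{\left(L \right)} = - 8 L$
$c{\left(E \right)} = 10 E \left(-144 + E\right)$ ($c{\left(E \right)} = \left(E + E\right) 5 \left(E - 144\right) = 2 E 5 \left(E - 144\right) = 10 E \left(-144 + E\right)$)
$I{\left(k{\left(\left(-4\right) \left(-1\right) 0 \right)},-92 \right)} + c{\left(302 \right)} = 14 + 10 \cdot 302 \left(-144 + 302\right) = 14 + 10 \cdot 302 \cdot 158 = 14 + 477160 = 477174$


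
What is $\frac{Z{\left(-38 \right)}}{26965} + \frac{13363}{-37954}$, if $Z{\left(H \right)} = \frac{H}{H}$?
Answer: $- \frac{51470763}{146204230} \approx -0.35205$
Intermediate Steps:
$Z{\left(H \right)} = 1$
$\frac{Z{\left(-38 \right)}}{26965} + \frac{13363}{-37954} = 1 \cdot \frac{1}{26965} + \frac{13363}{-37954} = 1 \cdot \frac{1}{26965} + 13363 \left(- \frac{1}{37954}\right) = \frac{1}{26965} - \frac{1909}{5422} = - \frac{51470763}{146204230}$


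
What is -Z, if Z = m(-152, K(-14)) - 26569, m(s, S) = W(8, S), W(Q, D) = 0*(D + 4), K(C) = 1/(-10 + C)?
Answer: 26569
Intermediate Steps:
W(Q, D) = 0 (W(Q, D) = 0*(4 + D) = 0)
m(s, S) = 0
Z = -26569 (Z = 0 - 26569 = -26569)
-Z = -1*(-26569) = 26569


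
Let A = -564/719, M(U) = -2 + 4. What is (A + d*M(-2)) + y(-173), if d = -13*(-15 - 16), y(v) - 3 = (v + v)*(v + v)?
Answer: 86656911/719 ≈ 1.2052e+5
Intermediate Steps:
y(v) = 3 + 4*v² (y(v) = 3 + (v + v)*(v + v) = 3 + (2*v)*(2*v) = 3 + 4*v²)
M(U) = 2
A = -564/719 (A = -564*1/719 = -564/719 ≈ -0.78442)
d = 403 (d = -13*(-31) = 403)
(A + d*M(-2)) + y(-173) = (-564/719 + 403*2) + (3 + 4*(-173)²) = (-564/719 + 806) + (3 + 4*29929) = 578950/719 + (3 + 119716) = 578950/719 + 119719 = 86656911/719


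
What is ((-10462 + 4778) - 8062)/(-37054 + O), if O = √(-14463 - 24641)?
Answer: 42445357/114419835 + 9164*I*√611/114419835 ≈ 0.37096 + 0.0019797*I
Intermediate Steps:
O = 8*I*√611 (O = √(-39104) = 8*I*√611 ≈ 197.75*I)
((-10462 + 4778) - 8062)/(-37054 + O) = ((-10462 + 4778) - 8062)/(-37054 + 8*I*√611) = (-5684 - 8062)/(-37054 + 8*I*√611) = -13746/(-37054 + 8*I*√611)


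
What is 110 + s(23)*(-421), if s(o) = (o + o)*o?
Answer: -445308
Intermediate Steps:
s(o) = 2*o² (s(o) = (2*o)*o = 2*o²)
110 + s(23)*(-421) = 110 + (2*23²)*(-421) = 110 + (2*529)*(-421) = 110 + 1058*(-421) = 110 - 445418 = -445308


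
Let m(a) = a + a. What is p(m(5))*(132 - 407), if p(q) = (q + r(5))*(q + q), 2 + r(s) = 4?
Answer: -66000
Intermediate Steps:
r(s) = 2 (r(s) = -2 + 4 = 2)
m(a) = 2*a
p(q) = 2*q*(2 + q) (p(q) = (q + 2)*(q + q) = (2 + q)*(2*q) = 2*q*(2 + q))
p(m(5))*(132 - 407) = (2*(2*5)*(2 + 2*5))*(132 - 407) = (2*10*(2 + 10))*(-275) = (2*10*12)*(-275) = 240*(-275) = -66000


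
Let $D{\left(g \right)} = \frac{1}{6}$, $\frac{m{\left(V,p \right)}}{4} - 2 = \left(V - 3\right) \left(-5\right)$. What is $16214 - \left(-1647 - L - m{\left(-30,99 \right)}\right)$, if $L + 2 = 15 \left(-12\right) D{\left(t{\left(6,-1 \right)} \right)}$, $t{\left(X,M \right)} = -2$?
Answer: $18497$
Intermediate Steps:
$m{\left(V,p \right)} = 68 - 20 V$ ($m{\left(V,p \right)} = 8 + 4 \left(V - 3\right) \left(-5\right) = 8 + 4 \left(-3 + V\right) \left(-5\right) = 8 + 4 \left(15 - 5 V\right) = 8 - \left(-60 + 20 V\right) = 68 - 20 V$)
$D{\left(g \right)} = \frac{1}{6}$
$L = -32$ ($L = -2 + 15 \left(-12\right) \frac{1}{6} = -2 - 30 = -32$)
$16214 - \left(-1647 - L - m{\left(-30,99 \right)}\right) = 16214 - \left(-1615 - \left(68 - -600\right)\right) = 16214 - \left(-1615 - \left(68 + 600\right)\right) = 16214 - \left(-1615 - 668\right) = 16214 - -2283 = 16214 + \left(-32 + 2315\right) = 16214 + 2283 = 18497$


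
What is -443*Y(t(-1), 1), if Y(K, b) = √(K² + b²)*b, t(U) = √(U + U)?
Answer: -443*I ≈ -443.0*I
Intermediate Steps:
t(U) = √2*√U (t(U) = √(2*U) = √2*√U)
Y(K, b) = b*√(K² + b²)
-443*Y(t(-1), 1) = -443*√((√2*√(-1))² + 1²) = -443*√((√2*I)² + 1) = -443*√((I*√2)² + 1) = -443*√(-2 + 1) = -443*√(-1) = -443*I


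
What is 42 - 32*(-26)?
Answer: 874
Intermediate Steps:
42 - 32*(-26) = 42 + 832 = 874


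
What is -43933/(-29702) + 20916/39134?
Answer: 1170260527/581179034 ≈ 2.0136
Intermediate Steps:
-43933/(-29702) + 20916/39134 = -43933*(-1/29702) + 20916*(1/39134) = 43933/29702 + 10458/19567 = 1170260527/581179034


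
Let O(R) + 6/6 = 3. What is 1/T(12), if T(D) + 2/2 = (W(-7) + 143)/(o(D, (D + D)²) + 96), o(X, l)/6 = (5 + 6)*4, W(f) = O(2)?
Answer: -72/43 ≈ -1.6744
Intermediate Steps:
O(R) = 2 (O(R) = -1 + 3 = 2)
W(f) = 2
o(X, l) = 264 (o(X, l) = 6*((5 + 6)*4) = 6*(11*4) = 6*44 = 264)
T(D) = -43/72 (T(D) = -1 + (2 + 143)/(264 + 96) = -1 + 145/360 = -1 + 145*(1/360) = -1 + 29/72 = -43/72)
1/T(12) = 1/(-43/72) = -72/43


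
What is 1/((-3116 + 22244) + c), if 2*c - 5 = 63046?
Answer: 2/101307 ≈ 1.9742e-5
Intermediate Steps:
c = 63051/2 (c = 5/2 + (1/2)*63046 = 5/2 + 31523 = 63051/2 ≈ 31526.)
1/((-3116 + 22244) + c) = 1/((-3116 + 22244) + 63051/2) = 1/(19128 + 63051/2) = 1/(101307/2) = 2/101307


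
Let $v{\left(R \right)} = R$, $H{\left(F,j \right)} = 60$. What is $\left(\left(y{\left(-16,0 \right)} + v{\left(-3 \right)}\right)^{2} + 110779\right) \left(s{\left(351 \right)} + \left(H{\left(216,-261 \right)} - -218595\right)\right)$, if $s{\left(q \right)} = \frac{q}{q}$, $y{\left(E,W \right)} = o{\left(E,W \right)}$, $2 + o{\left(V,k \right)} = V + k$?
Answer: $24318920320$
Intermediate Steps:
$o{\left(V,k \right)} = -2 + V + k$ ($o{\left(V,k \right)} = -2 + \left(V + k\right) = -2 + V + k$)
$y{\left(E,W \right)} = -2 + E + W$
$s{\left(q \right)} = 1$
$\left(\left(y{\left(-16,0 \right)} + v{\left(-3 \right)}\right)^{2} + 110779\right) \left(s{\left(351 \right)} + \left(H{\left(216,-261 \right)} - -218595\right)\right) = \left(\left(\left(-2 - 16 + 0\right) - 3\right)^{2} + 110779\right) \left(1 + \left(60 - -218595\right)\right) = \left(\left(-18 - 3\right)^{2} + 110779\right) \left(1 + \left(60 + 218595\right)\right) = \left(\left(-21\right)^{2} + 110779\right) \left(1 + 218655\right) = \left(441 + 110779\right) 218656 = 111220 \cdot 218656 = 24318920320$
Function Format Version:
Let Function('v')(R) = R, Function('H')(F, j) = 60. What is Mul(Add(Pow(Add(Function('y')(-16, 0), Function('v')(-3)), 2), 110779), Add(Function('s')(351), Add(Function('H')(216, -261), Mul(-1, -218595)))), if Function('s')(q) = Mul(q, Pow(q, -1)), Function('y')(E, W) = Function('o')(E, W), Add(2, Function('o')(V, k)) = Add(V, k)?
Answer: 24318920320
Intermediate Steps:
Function('o')(V, k) = Add(-2, V, k) (Function('o')(V, k) = Add(-2, Add(V, k)) = Add(-2, V, k))
Function('y')(E, W) = Add(-2, E, W)
Function('s')(q) = 1
Mul(Add(Pow(Add(Function('y')(-16, 0), Function('v')(-3)), 2), 110779), Add(Function('s')(351), Add(Function('H')(216, -261), Mul(-1, -218595)))) = Mul(Add(Pow(Add(Add(-2, -16, 0), -3), 2), 110779), Add(1, Add(60, Mul(-1, -218595)))) = Mul(Add(Pow(Add(-18, -3), 2), 110779), Add(1, Add(60, 218595))) = Mul(Add(Pow(-21, 2), 110779), Add(1, 218655)) = Mul(Add(441, 110779), 218656) = Mul(111220, 218656) = 24318920320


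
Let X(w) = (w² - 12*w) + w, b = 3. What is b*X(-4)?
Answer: 180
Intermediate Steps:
X(w) = w² - 11*w
b*X(-4) = 3*(-4*(-11 - 4)) = 3*(-4*(-15)) = 3*60 = 180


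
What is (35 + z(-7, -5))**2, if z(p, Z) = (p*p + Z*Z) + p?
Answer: 10404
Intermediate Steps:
z(p, Z) = p + Z**2 + p**2 (z(p, Z) = (p**2 + Z**2) + p = (Z**2 + p**2) + p = p + Z**2 + p**2)
(35 + z(-7, -5))**2 = (35 + (-7 + (-5)**2 + (-7)**2))**2 = (35 + (-7 + 25 + 49))**2 = (35 + 67)**2 = 102**2 = 10404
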